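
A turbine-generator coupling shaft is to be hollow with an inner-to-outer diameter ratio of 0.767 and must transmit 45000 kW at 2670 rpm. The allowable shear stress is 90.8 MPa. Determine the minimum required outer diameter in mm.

ω = 2π·2670/60 = 279.6 rad/s, so T = P/ω = 45000×10³ / 279.6 = 160900 N·m.
For a hollow shaft with d_i/d_o = 0.767: τ_max = 16T/(π d_o³ (1−k⁴)), so d_o = [16T/(π τ_allow (1−k⁴))]^(1/3) = [16·160900/(π·9.08×10^7·0.6539)]^(1/3) = 0.2399 m.

240 mm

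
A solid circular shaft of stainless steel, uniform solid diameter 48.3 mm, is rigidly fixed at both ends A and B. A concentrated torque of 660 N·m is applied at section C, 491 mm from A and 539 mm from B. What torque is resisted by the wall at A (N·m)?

With uniform GJ and both ends fixed, compatibility θ_AC = θ_CB gives T_A·a = T_B·b, together with T_A + T_B = T₀.
T_A = T₀·b/(a+b) = 660.0·539/1030 = 345.4 N·m; T_B = 314.6 N·m.

345 N·m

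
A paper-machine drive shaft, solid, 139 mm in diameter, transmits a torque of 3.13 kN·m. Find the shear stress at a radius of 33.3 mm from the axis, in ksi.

0.412 ksi

J = πd⁴/32 = π(0.139)⁴/32 = 3.665×10^-5 m⁴.
Shear stress varies linearly with radius: τ = T·r/J = 3130 × 0.0333 / 3.665×10^-5 = 2.844×10^6 Pa.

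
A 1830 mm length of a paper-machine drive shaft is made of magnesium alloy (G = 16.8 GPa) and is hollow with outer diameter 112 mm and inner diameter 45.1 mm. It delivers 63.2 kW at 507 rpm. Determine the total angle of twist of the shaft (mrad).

ω = 2π·507/60 = 53.09 rad/s, so T = P/ω = 63.2×10³ / 53.09 = 1190 N·m.
J = π(d_o⁴ − d_i⁴)/32 = π(0.112⁴ − 0.0451⁴)/32 = 1.504×10^-5 m⁴.
θ = T·L/(G·J) = 1190 × 1.83 / (16.8×10⁹ × 1.504×10^-5) = 8.620×10^-3 rad.

8.62 mrad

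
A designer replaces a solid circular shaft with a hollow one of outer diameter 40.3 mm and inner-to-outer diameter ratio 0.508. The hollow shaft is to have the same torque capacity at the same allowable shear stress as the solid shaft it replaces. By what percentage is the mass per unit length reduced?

Equal τ_max and T ⇒ the solid shaft needs d_s³ = d_o³(1−k⁴), so d_s = 40.3·(1−0.508⁴)^(1/3) = 39.38 mm.
Area ratio A_h/A_s = d_o²(1−k²)/d_s² = (1−k²)/(1−k⁴)^(2/3) = 0.7768.
Mass saving = 1 − 0.7768 = 22.3 %.

22.3 %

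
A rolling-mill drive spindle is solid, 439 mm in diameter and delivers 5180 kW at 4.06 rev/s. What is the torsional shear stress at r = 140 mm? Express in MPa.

7.80 MPa

ω = 2π·4.06 = 25.51 rad/s, so T = P/ω = 5180×10³ / 25.51 = 203100 N·m.
J = πd⁴/32 = π(0.439)⁴/32 = 3.646×10^-3 m⁴.
Shear stress varies linearly with radius: τ = T·r/J = 203100 × 0.140 / 3.646×10^-3 = 7.796×10^6 Pa.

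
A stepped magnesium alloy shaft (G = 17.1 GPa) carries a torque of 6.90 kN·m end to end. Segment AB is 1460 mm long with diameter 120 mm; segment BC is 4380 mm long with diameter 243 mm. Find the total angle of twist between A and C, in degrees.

1.95°

J_AB = π(0.120)⁴/32 = 2.04×10^-5 m⁴; J_BC = π(0.243)⁴/32 = 3.42×10^-4 m⁴.
θ = (T/G)·Σ L_i/J_i = (6900/17.1×10⁹)·(1.46/2.04×10^-5 + 4.38/3.42×10^-4) = 0.03410 rad.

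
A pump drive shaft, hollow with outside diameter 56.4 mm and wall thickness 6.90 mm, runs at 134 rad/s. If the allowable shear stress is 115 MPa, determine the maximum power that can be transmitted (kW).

J = π(d_o⁴ − d_i⁴)/32 = π(0.0564⁴ − 0.0426⁴)/32 = 6.701×10^-7 m⁴.
T_max = τ_allow·J/r = 1.15×10^8 × 6.701×10^-7 / 0.0282 = 2733 N·m.
ω = 134 rad/s, so P_max = T_max·ω = 3.662×10^5 W.

366 kW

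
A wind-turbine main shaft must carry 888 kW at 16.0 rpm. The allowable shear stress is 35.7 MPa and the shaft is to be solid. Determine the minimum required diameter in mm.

423 mm

ω = 2π·16.0/60 = 1.676 rad/s, so T = P/ω = 888×10³ / 1.676 = 530000 N·m.
For a solid shaft τ_max = 16T/(πd³), so d = (16T/(π τ_allow))^(1/3) = (16·530000/(π·3.57×10^7))^(1/3) = 0.4229 m.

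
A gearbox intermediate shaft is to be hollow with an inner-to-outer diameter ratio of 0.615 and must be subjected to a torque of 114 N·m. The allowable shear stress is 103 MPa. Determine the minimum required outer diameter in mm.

18.7 mm

For a hollow shaft with d_i/d_o = 0.615: τ_max = 16T/(π d_o³ (1−k⁴)), so d_o = [16T/(π τ_allow (1−k⁴))]^(1/3) = [16·114.0/(π·1.03×10^8·0.8569)]^(1/3) = 0.01874 m.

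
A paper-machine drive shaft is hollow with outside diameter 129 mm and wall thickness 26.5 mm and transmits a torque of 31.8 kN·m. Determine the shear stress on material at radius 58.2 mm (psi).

11200 psi

J = π(d_o⁴ − d_i⁴)/32 = π(0.129⁴ − 0.0760⁴)/32 = 2.391×10^-5 m⁴.
Shear stress varies linearly with radius: τ = T·r/J = 31800 × 0.0582 / 2.391×10^-5 = 7.740×10^7 Pa.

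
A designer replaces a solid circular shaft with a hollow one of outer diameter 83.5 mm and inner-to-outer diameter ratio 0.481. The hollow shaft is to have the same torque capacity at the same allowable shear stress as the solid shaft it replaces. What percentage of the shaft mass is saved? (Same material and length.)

Equal τ_max and T ⇒ the solid shaft needs d_s³ = d_o³(1−k⁴), so d_s = 83.5·(1−0.481⁴)^(1/3) = 81.98 mm.
Area ratio A_h/A_s = d_o²(1−k²)/d_s² = (1−k²)/(1−k⁴)^(2/3) = 0.7974.
Mass saving = 1 − 0.7974 = 20.3 %.

20.3 %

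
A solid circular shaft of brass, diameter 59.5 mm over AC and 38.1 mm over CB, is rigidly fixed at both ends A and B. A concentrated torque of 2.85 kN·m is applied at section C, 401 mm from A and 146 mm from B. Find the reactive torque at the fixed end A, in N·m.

1950 N·m

Compatibility: T_A·a/J_AC = T_B·b/J_CB with T_A + T_B = T₀.
J_AC = 1.23×10^-6 m⁴, J_CB = 2.07×10^-7 m⁴, so T_A = T₀·(J_AC/a)/((J_AC/a)+(J_CB/b)) = 1950 N·m, T_B = 900.3 N·m.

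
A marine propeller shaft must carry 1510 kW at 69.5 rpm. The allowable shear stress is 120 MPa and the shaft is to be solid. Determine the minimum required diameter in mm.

206 mm

ω = 2π·69.5/60 = 7.278 rad/s, so T = P/ω = 1510×10³ / 7.278 = 207500 N·m.
For a solid shaft τ_max = 16T/(πd³), so d = (16T/(π τ_allow))^(1/3) = (16·207500/(π·1.20×10^8))^(1/3) = 0.2065 m.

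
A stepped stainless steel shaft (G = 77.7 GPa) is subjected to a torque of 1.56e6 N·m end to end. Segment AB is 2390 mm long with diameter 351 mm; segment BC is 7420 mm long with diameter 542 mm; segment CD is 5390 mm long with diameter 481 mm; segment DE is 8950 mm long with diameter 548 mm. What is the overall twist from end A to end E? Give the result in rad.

0.0907 rad

J_AB = π(0.351)⁴/32 = 1.49×10^-3 m⁴; J_BC = π(0.542)⁴/32 = 8.47×10^-3 m⁴; J_CD = π(0.481)⁴/32 = 5.26×10^-3 m⁴; J_DE = π(0.548)⁴/32 = 8.85×10^-3 m⁴.
θ = (T/G)·Σ L_i/J_i = (1.560e6/77.7×10⁹)·(2.39/1.49×10^-3 + 7.42/8.47×10^-3 + 5.39/5.26×10^-3 + 8.95/8.85×10^-3) = 0.09067 rad.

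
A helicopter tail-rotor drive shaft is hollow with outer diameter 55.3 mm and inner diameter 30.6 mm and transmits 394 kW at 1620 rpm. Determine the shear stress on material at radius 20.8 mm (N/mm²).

58.1 N/mm²

ω = 2π·1620/60 = 169.6 rad/s, so T = P/ω = 394×10³ / 169.6 = 2322 N·m.
J = π(d_o⁴ − d_i⁴)/32 = π(0.0553⁴ − 0.0306⁴)/32 = 8.320×10^-7 m⁴.
Shear stress varies linearly with radius: τ = T·r/J = 2322 × 0.0208 / 8.320×10^-7 = 5.806×10^7 Pa.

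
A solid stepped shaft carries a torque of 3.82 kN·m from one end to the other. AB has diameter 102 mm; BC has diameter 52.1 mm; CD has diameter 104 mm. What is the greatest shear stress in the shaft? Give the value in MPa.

138 MPa

Under the same torque, τ_max = 16T/(πd³) is largest where d is smallest — segment BC (d = 52.1 mm).
τ_max = 16·3820/(π·(0.0521)³) = 1.376×10^8 Pa.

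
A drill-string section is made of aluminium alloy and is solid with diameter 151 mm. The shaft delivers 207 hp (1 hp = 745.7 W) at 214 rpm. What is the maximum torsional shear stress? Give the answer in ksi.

ω = 2π·214/60 = 22.41 rad/s, so T = P/ω = 207×745.7 / 22.41 = 6888 N·m.
J = πd⁴/32 = π(0.151)⁴/32 = 5.104×10^-5 m⁴.
τ_max = T·r/J = 6888 × 0.0755 / 5.104×10^-5 = 1.019×10^7 Pa.

1.48 ksi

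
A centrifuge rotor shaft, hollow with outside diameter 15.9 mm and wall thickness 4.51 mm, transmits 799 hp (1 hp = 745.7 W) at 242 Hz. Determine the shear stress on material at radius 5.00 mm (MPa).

324 MPa

ω = 2π·242 = 1521 rad/s, so T = P/ω = 799×745.7 / 1521 = 391.8 N·m.
J = π(d_o⁴ − d_i⁴)/32 = π(0.0159⁴ − 0.00688⁴)/32 = 6.055×10^-9 m⁴.
Shear stress varies linearly with radius: τ = T·r/J = 391.8 × 0.00500 / 6.055×10^-9 = 3.236×10^8 Pa.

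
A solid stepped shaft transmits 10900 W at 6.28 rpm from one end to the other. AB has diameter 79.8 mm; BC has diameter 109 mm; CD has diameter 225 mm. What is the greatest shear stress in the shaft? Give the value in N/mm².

166 N/mm²

ω = 2π·6.28/60 = 0.6576 rad/s, so T = P/ω = 10900 / 0.6576 = 16570 N·m.
Under the same torque, τ_max = 16T/(πd³) is largest where d is smallest — segment AB (d = 79.8 mm).
τ_max = 16·16570/(π·(0.0798)³) = 1.661×10^8 Pa.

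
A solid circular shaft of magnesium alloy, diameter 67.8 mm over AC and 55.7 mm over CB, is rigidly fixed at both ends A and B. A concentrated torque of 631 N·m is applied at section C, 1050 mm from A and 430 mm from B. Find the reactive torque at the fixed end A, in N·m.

299 N·m

Compatibility: T_A·a/J_AC = T_B·b/J_CB with T_A + T_B = T₀.
J_AC = 2.07×10^-6 m⁴, J_CB = 9.45×10^-7 m⁴, so T_A = T₀·(J_AC/a)/((J_AC/a)+(J_CB/b)) = 298.7 N·m, T_B = 332.3 N·m.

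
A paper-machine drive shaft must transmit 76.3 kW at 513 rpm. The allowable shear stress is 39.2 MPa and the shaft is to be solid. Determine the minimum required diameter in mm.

56.9 mm

ω = 2π·513/60 = 53.72 rad/s, so T = P/ω = 76.3×10³ / 53.72 = 1420 N·m.
For a solid shaft τ_max = 16T/(πd³), so d = (16T/(π τ_allow))^(1/3) = (16·1420/(π·3.92×10^7))^(1/3) = 0.05693 m.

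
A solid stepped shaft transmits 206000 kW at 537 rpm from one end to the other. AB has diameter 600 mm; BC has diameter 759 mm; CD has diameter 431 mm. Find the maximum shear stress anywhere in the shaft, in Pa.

2.33e8 Pa

ω = 2π·537/60 = 56.23 rad/s, so T = P/ω = 206000×10³ / 56.23 = 3.663e6 N·m.
Under the same torque, τ_max = 16T/(πd³) is largest where d is smallest — segment CD (d = 431 mm).
τ_max = 16·3.663e6/(π·(0.431)³) = 2.330×10^8 Pa.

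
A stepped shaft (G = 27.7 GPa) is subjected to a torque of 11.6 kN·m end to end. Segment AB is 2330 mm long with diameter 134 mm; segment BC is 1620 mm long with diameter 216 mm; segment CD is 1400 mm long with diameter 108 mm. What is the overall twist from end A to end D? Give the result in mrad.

77.9 mrad

J_AB = π(0.134)⁴/32 = 3.17×10^-5 m⁴; J_BC = π(0.216)⁴/32 = 2.14×10^-4 m⁴; J_CD = π(0.108)⁴/32 = 1.34×10^-5 m⁴.
θ = (T/G)·Σ L_i/J_i = (11600/27.7×10⁹)·(2.33/3.17×10^-5 + 1.62/2.14×10^-4 + 1.40/1.34×10^-5) = 0.07789 rad.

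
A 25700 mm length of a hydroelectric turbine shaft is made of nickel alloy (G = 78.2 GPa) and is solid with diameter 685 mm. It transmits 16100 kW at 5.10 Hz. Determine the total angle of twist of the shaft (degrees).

0.438°

ω = 2π·5.10 = 32.04 rad/s, so T = P/ω = 16100×10³ / 32.04 = 502400 N·m.
J = πd⁴/32 = π(0.685)⁴/32 = 0.02162 m⁴.
θ = T·L/(G·J) = 502400 × 25.7 / (78.2×10⁹ × 0.02162) = 7.639×10^-3 rad.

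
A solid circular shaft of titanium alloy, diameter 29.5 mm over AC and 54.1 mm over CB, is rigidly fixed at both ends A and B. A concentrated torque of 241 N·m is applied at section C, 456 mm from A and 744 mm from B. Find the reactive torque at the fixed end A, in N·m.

Compatibility: T_A·a/J_AC = T_B·b/J_CB with T_A + T_B = T₀.
J_AC = 7.44×10^-8 m⁴, J_CB = 8.41×10^-7 m⁴, so T_A = T₀·(J_AC/a)/((J_AC/a)+(J_CB/b)) = 30.38 N·m, T_B = 210.6 N·m.

30.4 N·m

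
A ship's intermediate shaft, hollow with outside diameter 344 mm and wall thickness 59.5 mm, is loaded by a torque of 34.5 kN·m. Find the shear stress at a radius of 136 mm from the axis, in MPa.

J = π(d_o⁴ − d_i⁴)/32 = π(0.344⁴ − 0.225⁴)/32 = 1.123×10^-3 m⁴.
Shear stress varies linearly with radius: τ = T·r/J = 34500 × 0.136 / 1.123×10^-3 = 4.177×10^6 Pa.

4.18 MPa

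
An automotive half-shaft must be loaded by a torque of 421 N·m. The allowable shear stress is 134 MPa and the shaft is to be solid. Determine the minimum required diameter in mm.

25.2 mm

For a solid shaft τ_max = 16T/(πd³), so d = (16T/(π τ_allow))^(1/3) = (16·421.0/(π·1.34×10^8))^(1/3) = 0.02520 m.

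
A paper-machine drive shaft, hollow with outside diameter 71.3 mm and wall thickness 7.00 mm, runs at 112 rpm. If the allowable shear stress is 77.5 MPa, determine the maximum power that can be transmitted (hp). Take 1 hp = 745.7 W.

J = π(d_o⁴ − d_i⁴)/32 = π(0.0713⁴ − 0.0573⁴)/32 = 1.479×10^-6 m⁴.
T_max = τ_allow·J/r = 7.75×10^7 × 1.479×10^-6 / 0.0357 = 3215 N·m.
ω = 2π·112/60 = 11.73 rad/s, so P_max = T_max·ω = 3.771×10^4 W.

50.6 hp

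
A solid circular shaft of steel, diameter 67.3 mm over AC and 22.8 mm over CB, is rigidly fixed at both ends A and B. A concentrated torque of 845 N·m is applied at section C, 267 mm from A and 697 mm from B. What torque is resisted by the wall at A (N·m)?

Compatibility: T_A·a/J_AC = T_B·b/J_CB with T_A + T_B = T₀.
J_AC = 2.01×10^-6 m⁴, J_CB = 2.65×10^-8 m⁴, so T_A = T₀·(J_AC/a)/((J_AC/a)+(J_CB/b)) = 840.8 N·m, T_B = 4.243 N·m.

841 N·m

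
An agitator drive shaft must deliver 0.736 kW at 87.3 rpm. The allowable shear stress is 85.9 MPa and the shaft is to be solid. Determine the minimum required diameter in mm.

16.8 mm

ω = 2π·87.3/60 = 9.142 rad/s, so T = P/ω = 0.736×10³ / 9.142 = 80.51 N·m.
For a solid shaft τ_max = 16T/(πd³), so d = (16T/(π τ_allow))^(1/3) = (16·80.51/(π·8.59×10^7))^(1/3) = 0.01684 m.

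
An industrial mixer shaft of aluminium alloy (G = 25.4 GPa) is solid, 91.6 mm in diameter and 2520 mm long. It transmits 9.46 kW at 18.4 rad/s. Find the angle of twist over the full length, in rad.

ω = 18.4 rad/s, so T = P/ω = 9.46×10³ / 18.40 = 514.1 N·m.
J = πd⁴/32 = π(0.0916)⁴/32 = 6.912×10^-6 m⁴.
θ = T·L/(G·J) = 514.1 × 2.52 / (25.4×10⁹ × 6.912×10^-6) = 7.380×10^-3 rad.

0.00738 rad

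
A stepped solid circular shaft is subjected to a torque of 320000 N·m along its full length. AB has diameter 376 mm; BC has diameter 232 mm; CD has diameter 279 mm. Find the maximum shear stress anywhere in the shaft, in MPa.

Under the same torque, τ_max = 16T/(πd³) is largest where d is smallest — segment BC (d = 232 mm).
τ_max = 16·320000/(π·(0.232)³) = 1.305×10^8 Pa.

131 MPa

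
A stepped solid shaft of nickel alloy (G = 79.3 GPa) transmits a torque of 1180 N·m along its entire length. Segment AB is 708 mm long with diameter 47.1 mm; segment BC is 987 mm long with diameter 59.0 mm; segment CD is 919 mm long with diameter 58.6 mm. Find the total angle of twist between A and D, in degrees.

J_AB = π(0.0471)⁴/32 = 4.83×10^-7 m⁴; J_BC = π(0.0590)⁴/32 = 1.19×10^-6 m⁴; J_CD = π(0.0586)⁴/32 = 1.16×10^-6 m⁴.
θ = (T/G)·Σ L_i/J_i = (1180/79.3×10⁹)·(0.708/4.83×10^-7 + 0.987/1.19×10^-6 + 0.919/1.16×10^-6) = 0.04596 rad.

2.63°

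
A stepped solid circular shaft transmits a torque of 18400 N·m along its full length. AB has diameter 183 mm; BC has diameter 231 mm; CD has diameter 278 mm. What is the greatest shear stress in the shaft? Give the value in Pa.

1.53e7 Pa

Under the same torque, τ_max = 16T/(πd³) is largest where d is smallest — segment AB (d = 183 mm).
τ_max = 16·18400/(π·(0.183)³) = 1.529×10^7 Pa.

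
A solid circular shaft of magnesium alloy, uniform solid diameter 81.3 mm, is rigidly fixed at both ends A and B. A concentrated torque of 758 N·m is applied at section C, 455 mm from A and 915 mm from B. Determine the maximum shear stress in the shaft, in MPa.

With uniform GJ and both ends fixed, compatibility θ_AC = θ_CB gives T_A·a = T_B·b, together with T_A + T_B = T₀.
T_A = T₀·b/(a+b) = 758.0·915/1370 = 506.3 N·m; T_B = 251.7 N·m.
τ in each portion: τ_AC = 4.80×10^6 Pa, τ_CB = 2.39×10^6 Pa; maximum is in AC.
τ_max = T_AC·r/J = 506.3·0.0406/4.29×10^-6 = 4.798×10^6 Pa.

4.80 MPa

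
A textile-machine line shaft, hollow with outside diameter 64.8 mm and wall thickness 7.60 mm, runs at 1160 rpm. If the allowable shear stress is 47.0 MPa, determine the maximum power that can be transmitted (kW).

200 kW

J = π(d_o⁴ − d_i⁴)/32 = π(0.0648⁴ − 0.0496⁴)/32 = 1.137×10^-6 m⁴.
T_max = τ_allow·J/r = 4.70×10^7 × 1.137×10^-6 / 0.0324 = 1649 N·m.
ω = 2π·1160/60 = 121.5 rad/s, so P_max = T_max·ω = 2.003×10^5 W.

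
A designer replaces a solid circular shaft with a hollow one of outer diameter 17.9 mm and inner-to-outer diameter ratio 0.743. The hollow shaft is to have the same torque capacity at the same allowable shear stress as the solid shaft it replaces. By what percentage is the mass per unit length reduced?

42.9 %

Equal τ_max and T ⇒ the solid shaft needs d_s³ = d_o³(1−k⁴), so d_s = 17.9·(1−0.743⁴)^(1/3) = 15.86 mm.
Area ratio A_h/A_s = d_o²(1−k²)/d_s² = (1−k²)/(1−k⁴)^(2/3) = 0.5708.
Mass saving = 1 − 0.5708 = 42.9 %.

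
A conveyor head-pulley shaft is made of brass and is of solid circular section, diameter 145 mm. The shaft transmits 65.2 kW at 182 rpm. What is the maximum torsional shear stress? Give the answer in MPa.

5.71 MPa

ω = 2π·182/60 = 19.06 rad/s, so T = P/ω = 65.2×10³ / 19.06 = 3421 N·m.
J = πd⁴/32 = π(0.145)⁴/32 = 4.340×10^-5 m⁴.
τ_max = T·r/J = 3421 × 0.0725 / 4.340×10^-5 = 5.715×10^6 Pa.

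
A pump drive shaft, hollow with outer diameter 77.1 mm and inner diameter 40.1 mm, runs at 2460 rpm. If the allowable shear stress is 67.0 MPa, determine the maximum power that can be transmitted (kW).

1440 kW

J = π(d_o⁴ − d_i⁴)/32 = π(0.0771⁴ − 0.0401⁴)/32 = 3.215×10^-6 m⁴.
T_max = τ_allow·J/r = 6.70×10^7 × 3.215×10^-6 / 0.0385 = 5588 N·m.
ω = 2π·2460/60 = 257.6 rad/s, so P_max = T_max·ω = 1.440×10^6 W.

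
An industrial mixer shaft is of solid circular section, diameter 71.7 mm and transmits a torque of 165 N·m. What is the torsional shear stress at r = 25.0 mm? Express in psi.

J = πd⁴/32 = π(0.0717)⁴/32 = 2.595×10^-6 m⁴.
Shear stress varies linearly with radius: τ = T·r/J = 165.0 × 0.0250 / 2.595×10^-6 = 1.590×10^6 Pa.

231 psi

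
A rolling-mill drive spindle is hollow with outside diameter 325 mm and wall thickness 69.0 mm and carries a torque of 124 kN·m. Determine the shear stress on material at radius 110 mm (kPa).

J = π(d_o⁴ − d_i⁴)/32 = π(0.325⁴ − 0.187⁴)/32 = 9.752×10^-4 m⁴.
Shear stress varies linearly with radius: τ = T·r/J = 124000 × 0.110 / 9.752×10^-4 = 1.399×10^7 Pa.

14000 kPa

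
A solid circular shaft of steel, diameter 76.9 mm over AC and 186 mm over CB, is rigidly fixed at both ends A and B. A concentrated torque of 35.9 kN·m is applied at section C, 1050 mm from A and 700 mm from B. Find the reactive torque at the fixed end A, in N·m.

686 N·m

Compatibility: T_A·a/J_AC = T_B·b/J_CB with T_A + T_B = T₀.
J_AC = 3.43×10^-6 m⁴, J_CB = 1.18×10^-4 m⁴, so T_A = T₀·(J_AC/a)/((J_AC/a)+(J_CB/b)) = 685.9 N·m, T_B = 35210 N·m.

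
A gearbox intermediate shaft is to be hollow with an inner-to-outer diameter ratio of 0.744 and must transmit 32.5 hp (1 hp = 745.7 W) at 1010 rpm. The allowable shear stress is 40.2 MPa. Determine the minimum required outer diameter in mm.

34.7 mm

ω = 2π·1010/60 = 105.8 rad/s, so T = P/ω = 32.5×745.7 / 105.8 = 229.1 N·m.
For a hollow shaft with d_i/d_o = 0.744: τ_max = 16T/(π d_o³ (1−k⁴)), so d_o = [16T/(π τ_allow (1−k⁴))]^(1/3) = [16·229.1/(π·4.02×10^7·0.6936)]^(1/3) = 0.03472 m.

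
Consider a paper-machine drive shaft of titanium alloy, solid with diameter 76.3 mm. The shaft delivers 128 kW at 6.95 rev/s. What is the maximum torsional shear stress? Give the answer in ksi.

ω = 2π·6.95 = 43.67 rad/s, so T = P/ω = 128×10³ / 43.67 = 2931 N·m.
J = πd⁴/32 = π(0.0763)⁴/32 = 3.327×10^-6 m⁴.
τ_max = T·r/J = 2931 × 0.0381 / 3.327×10^-6 = 3.361×10^7 Pa.

4.87 ksi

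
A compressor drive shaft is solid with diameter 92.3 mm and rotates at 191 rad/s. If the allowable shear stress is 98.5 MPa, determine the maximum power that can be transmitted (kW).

J = πd⁴/32 = π(0.0923)⁴/32 = 7.125×10^-6 m⁴.
T_max = τ_allow·J/r = 9.85×10^7 × 7.125×10^-6 / 0.0461 = 15210 N·m.
ω = 191 rad/s, so P_max = T_max·ω = 2.905×10^6 W.

2900 kW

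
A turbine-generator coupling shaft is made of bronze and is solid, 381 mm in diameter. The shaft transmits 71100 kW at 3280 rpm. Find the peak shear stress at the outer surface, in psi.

ω = 2π·3280/60 = 343.5 rad/s, so T = P/ω = 71100×10³ / 343.5 = 207000 N·m.
J = πd⁴/32 = π(0.381)⁴/32 = 2.069×10^-3 m⁴.
τ_max = T·r/J = 207000 × 0.191 / 2.069×10^-3 = 1.906×10^7 Pa.

2760 psi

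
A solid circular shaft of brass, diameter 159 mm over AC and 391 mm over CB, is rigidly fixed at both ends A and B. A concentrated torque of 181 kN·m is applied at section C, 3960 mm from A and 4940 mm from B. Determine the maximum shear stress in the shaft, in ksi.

2.16 ksi

Compatibility: T_A·a/J_AC = T_B·b/J_CB with T_A + T_B = T₀.
J_AC = 6.27×10^-5 m⁴, J_CB = 2.29×10^-3 m⁴, so T_A = T₀·(J_AC/a)/((J_AC/a)+(J_CB/b)) = 5971 N·m, T_B = 175000 N·m.
τ in each portion: τ_AC = 7.56×10^6 Pa, τ_CB = 1.49×10^7 Pa; maximum is in CB.
τ_max = T_CB·r/J = 175000·0.196/2.29×10^-3 = 1.491×10^7 Pa.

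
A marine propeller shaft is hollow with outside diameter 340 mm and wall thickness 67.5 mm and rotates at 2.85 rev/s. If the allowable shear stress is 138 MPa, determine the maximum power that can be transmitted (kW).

J = π(d_o⁴ − d_i⁴)/32 = π(0.340⁴ − 0.205⁴)/32 = 1.139×10^-3 m⁴.
T_max = τ_allow·J/r = 1.38×10^8 × 1.139×10^-3 / 0.170 = 924200 N·m.
ω = 2π·2.85 = 17.91 rad/s, so P_max = T_max·ω = 1.655×10^7 W.

16600 kW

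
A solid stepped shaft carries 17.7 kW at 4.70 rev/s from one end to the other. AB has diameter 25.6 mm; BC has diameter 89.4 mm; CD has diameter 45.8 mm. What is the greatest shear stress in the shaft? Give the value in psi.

26400 psi

ω = 2π·4.70 = 29.53 rad/s, so T = P/ω = 17.7×10³ / 29.53 = 599.4 N·m.
Under the same torque, τ_max = 16T/(πd³) is largest where d is smallest — segment AB (d = 25.6 mm).
τ_max = 16·599.4/(π·(0.0256)³) = 1.819×10^8 Pa.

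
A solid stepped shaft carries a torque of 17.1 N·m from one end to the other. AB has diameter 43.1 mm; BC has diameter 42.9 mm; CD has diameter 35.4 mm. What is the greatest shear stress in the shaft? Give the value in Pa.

1.96e6 Pa

Under the same torque, τ_max = 16T/(πd³) is largest where d is smallest — segment CD (d = 35.4 mm).
τ_max = 16·17.10/(π·(0.0354)³) = 1.963×10^6 Pa.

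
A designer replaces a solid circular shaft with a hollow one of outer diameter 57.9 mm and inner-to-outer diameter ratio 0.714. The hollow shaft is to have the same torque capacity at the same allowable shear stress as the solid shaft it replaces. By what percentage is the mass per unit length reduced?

Equal τ_max and T ⇒ the solid shaft needs d_s³ = d_o³(1−k⁴), so d_s = 57.9·(1−0.714⁴)^(1/3) = 52.37 mm.
Area ratio A_h/A_s = d_o²(1−k²)/d_s² = (1−k²)/(1−k⁴)^(2/3) = 0.5991.
Mass saving = 1 − 0.5991 = 40.1 %.

40.1 %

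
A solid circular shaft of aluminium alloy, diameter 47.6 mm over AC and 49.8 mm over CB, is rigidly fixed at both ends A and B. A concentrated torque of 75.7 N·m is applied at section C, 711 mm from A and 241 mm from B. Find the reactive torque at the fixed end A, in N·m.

16.7 N·m

Compatibility: T_A·a/J_AC = T_B·b/J_CB with T_A + T_B = T₀.
J_AC = 5.04×10^-7 m⁴, J_CB = 6.04×10^-7 m⁴, so T_A = T₀·(J_AC/a)/((J_AC/a)+(J_CB/b)) = 16.69 N·m, T_B = 59.01 N·m.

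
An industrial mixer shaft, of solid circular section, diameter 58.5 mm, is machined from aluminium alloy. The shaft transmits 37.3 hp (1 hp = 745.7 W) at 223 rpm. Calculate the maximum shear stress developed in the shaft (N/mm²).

ω = 2π·223/60 = 23.35 rad/s, so T = P/ω = 37.3×745.7 / 23.35 = 1191 N·m.
J = πd⁴/32 = π(0.0585)⁴/32 = 1.150×10^-6 m⁴.
τ_max = T·r/J = 1191 × 0.0293 / 1.150×10^-6 = 3.030×10^7 Pa.

30.3 N/mm²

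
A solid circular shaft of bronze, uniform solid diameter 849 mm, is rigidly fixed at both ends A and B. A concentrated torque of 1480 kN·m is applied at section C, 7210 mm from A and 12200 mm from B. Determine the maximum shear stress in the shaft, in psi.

1120 psi

With uniform GJ and both ends fixed, compatibility θ_AC = θ_CB gives T_A·a = T_B·b, together with T_A + T_B = T₀.
T_A = T₀·b/(a+b) = 1.480e6·12200/19410 = 930200 N·m; T_B = 549800 N·m.
τ in each portion: τ_AC = 7.74×10^6 Pa, τ_CB = 4.58×10^6 Pa; maximum is in AC.
τ_max = T_AC·r/J = 930200·0.424/0.0510 = 7.742×10^6 Pa.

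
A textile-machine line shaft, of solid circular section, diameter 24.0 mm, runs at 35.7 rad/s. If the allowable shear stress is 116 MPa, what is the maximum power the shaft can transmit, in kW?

11.2 kW

J = πd⁴/32 = π(0.0240)⁴/32 = 3.257×10^-8 m⁴.
T_max = τ_allow·J/r = 1.16×10^8 × 3.257×10^-8 / 0.0120 = 314.9 N·m.
ω = 35.7 rad/s, so P_max = T_max·ω = 1.124×10^4 W.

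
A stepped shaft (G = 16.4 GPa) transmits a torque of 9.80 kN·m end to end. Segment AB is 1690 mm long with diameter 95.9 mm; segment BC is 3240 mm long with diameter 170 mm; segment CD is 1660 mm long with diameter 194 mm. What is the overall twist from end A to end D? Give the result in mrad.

152 mrad

J_AB = π(0.0959)⁴/32 = 8.30×10^-6 m⁴; J_BC = π(0.170)⁴/32 = 8.20×10^-5 m⁴; J_CD = π(0.194)⁴/32 = 1.39×10^-4 m⁴.
θ = (T/G)·Σ L_i/J_i = (9800/16.4×10⁹)·(1.69/8.30×10^-6 + 3.24/8.20×10^-5 + 1.66/1.39×10^-4) = 0.1524 rad.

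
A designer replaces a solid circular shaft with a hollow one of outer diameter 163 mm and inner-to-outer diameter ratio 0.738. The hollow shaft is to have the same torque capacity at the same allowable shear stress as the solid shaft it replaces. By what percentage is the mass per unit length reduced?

42.4 %

Equal τ_max and T ⇒ the solid shaft needs d_s³ = d_o³(1−k⁴), so d_s = 163·(1−0.738⁴)^(1/3) = 145.0 mm.
Area ratio A_h/A_s = d_o²(1−k²)/d_s² = (1−k²)/(1−k⁴)^(2/3) = 0.5757.
Mass saving = 1 − 0.5757 = 42.4 %.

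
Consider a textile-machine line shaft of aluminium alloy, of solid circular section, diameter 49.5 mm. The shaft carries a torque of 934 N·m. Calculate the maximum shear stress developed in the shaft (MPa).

J = πd⁴/32 = π(0.0495)⁴/32 = 5.894×10^-7 m⁴.
τ_max = T·r/J = 934.0 × 0.0248 / 5.894×10^-7 = 3.922×10^7 Pa.

39.2 MPa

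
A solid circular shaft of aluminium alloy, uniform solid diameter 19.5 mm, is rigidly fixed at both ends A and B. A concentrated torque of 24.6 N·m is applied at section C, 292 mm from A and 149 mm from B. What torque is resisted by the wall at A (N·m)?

8.31 N·m

With uniform GJ and both ends fixed, compatibility θ_AC = θ_CB gives T_A·a = T_B·b, together with T_A + T_B = T₀.
T_A = T₀·b/(a+b) = 24.60·149/441.0 = 8.312 N·m; T_B = 16.29 N·m.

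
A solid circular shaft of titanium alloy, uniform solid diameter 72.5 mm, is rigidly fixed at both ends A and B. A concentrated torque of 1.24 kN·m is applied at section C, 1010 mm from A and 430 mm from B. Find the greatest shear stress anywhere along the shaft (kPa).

11600 kPa

With uniform GJ and both ends fixed, compatibility θ_AC = θ_CB gives T_A·a = T_B·b, together with T_A + T_B = T₀.
T_A = T₀·b/(a+b) = 1240·430/1440 = 370.3 N·m; T_B = 869.7 N·m.
τ in each portion: τ_AC = 4.95×10^6 Pa, τ_CB = 1.16×10^7 Pa; maximum is in CB.
τ_max = T_CB·r/J = 869.7·0.0362/2.71×10^-6 = 1.162×10^7 Pa.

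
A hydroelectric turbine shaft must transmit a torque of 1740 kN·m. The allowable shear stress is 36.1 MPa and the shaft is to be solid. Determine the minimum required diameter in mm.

626 mm

For a solid shaft τ_max = 16T/(πd³), so d = (16T/(π τ_allow))^(1/3) = (16·1.740e6/(π·3.61×10^7))^(1/3) = 0.6261 m.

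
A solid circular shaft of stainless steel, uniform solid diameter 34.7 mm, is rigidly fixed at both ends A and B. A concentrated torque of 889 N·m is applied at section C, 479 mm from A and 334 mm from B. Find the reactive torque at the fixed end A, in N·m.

With uniform GJ and both ends fixed, compatibility θ_AC = θ_CB gives T_A·a = T_B·b, together with T_A + T_B = T₀.
T_A = T₀·b/(a+b) = 889.0·334/813.0 = 365.2 N·m; T_B = 523.8 N·m.

365 N·m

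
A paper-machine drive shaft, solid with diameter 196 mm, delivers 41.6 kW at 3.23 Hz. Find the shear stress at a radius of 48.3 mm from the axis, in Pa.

ω = 2π·3.23 = 20.29 rad/s, so T = P/ω = 41.6×10³ / 20.29 = 2050 N·m.
J = πd⁴/32 = π(0.196)⁴/32 = 1.449×10^-4 m⁴.
Shear stress varies linearly with radius: τ = T·r/J = 2050 × 0.0483 / 1.449×10^-4 = 6.833×10^5 Pa.

683000 Pa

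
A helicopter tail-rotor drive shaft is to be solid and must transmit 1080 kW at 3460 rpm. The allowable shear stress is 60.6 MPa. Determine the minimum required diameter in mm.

ω = 2π·3460/60 = 362.3 rad/s, so T = P/ω = 1080×10³ / 362.3 = 2981 N·m.
For a solid shaft τ_max = 16T/(πd³), so d = (16T/(π τ_allow))^(1/3) = (16·2981/(π·6.06×10^7))^(1/3) = 0.06304 m.

63.0 mm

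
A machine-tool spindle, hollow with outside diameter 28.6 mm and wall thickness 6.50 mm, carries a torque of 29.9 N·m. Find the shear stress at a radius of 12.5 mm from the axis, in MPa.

6.24 MPa

J = π(d_o⁴ − d_i⁴)/32 = π(0.0286⁴ − 0.0156⁴)/32 = 5.987×10^-8 m⁴.
Shear stress varies linearly with radius: τ = T·r/J = 29.90 × 0.0125 / 5.987×10^-8 = 6.243×10^6 Pa.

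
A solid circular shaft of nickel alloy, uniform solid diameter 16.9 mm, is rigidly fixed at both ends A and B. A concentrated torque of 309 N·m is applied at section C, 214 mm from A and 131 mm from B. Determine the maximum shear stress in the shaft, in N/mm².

202 N/mm²

With uniform GJ and both ends fixed, compatibility θ_AC = θ_CB gives T_A·a = T_B·b, together with T_A + T_B = T₀.
T_A = T₀·b/(a+b) = 309.0·131/345.0 = 117.3 N·m; T_B = 191.7 N·m.
τ in each portion: τ_AC = 1.24×10^8 Pa, τ_CB = 2.02×10^8 Pa; maximum is in CB.
τ_max = T_CB·r/J = 191.7·0.00845/8.01×10^-9 = 2.022×10^8 Pa.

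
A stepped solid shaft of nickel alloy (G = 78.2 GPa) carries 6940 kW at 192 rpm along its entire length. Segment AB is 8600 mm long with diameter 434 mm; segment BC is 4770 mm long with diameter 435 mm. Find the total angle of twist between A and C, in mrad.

16.9 mrad

ω = 2π·192/60 = 20.11 rad/s, so T = P/ω = 6940×10³ / 20.11 = 345200 N·m.
J_AB = π(0.434)⁴/32 = 3.48×10^-3 m⁴; J_BC = π(0.435)⁴/32 = 3.52×10^-3 m⁴.
θ = (T/G)·Σ L_i/J_i = (345200/78.2×10⁹)·(8.60/3.48×10^-3 + 4.77/3.52×10^-3) = 0.01689 rad.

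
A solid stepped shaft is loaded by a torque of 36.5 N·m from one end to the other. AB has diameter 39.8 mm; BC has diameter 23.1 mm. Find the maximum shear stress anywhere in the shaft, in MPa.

15.1 MPa

Under the same torque, τ_max = 16T/(πd³) is largest where d is smallest — segment BC (d = 23.1 mm).
τ_max = 16·36.50/(π·(0.0231)³) = 1.508×10^7 Pa.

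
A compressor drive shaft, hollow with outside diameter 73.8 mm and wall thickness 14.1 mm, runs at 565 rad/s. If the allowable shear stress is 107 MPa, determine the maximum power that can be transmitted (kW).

4080 kW

J = π(d_o⁴ − d_i⁴)/32 = π(0.0738⁴ − 0.0456⁴)/32 = 2.488×10^-6 m⁴.
T_max = τ_allow·J/r = 1.07×10^8 × 2.488×10^-6 / 0.0369 = 7214 N·m.
ω = 565 rad/s, so P_max = T_max·ω = 4.076×10^6 W.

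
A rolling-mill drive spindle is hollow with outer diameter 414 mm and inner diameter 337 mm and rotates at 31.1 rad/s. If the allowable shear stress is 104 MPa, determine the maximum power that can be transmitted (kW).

J = π(d_o⁴ − d_i⁴)/32 = π(0.414⁴ − 0.337⁴)/32 = 1.618×10^-3 m⁴.
T_max = τ_allow·J/r = 1.04×10^8 × 1.618×10^-3 / 0.207 = 812800 N·m.
ω = 31.1 rad/s, so P_max = T_max·ω = 2.528×10^7 W.

25300 kW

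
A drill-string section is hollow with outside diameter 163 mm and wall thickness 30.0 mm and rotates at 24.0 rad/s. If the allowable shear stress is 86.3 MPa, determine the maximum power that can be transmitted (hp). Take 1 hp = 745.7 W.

J = π(d_o⁴ − d_i⁴)/32 = π(0.163⁴ − 0.103⁴)/32 = 5.825×10^-5 m⁴.
T_max = τ_allow·J/r = 8.63×10^7 × 5.825×10^-5 / 0.0815 = 61680 N·m.
ω = 24.0 rad/s, so P_max = T_max·ω = 1.480×10^6 W.

1990 hp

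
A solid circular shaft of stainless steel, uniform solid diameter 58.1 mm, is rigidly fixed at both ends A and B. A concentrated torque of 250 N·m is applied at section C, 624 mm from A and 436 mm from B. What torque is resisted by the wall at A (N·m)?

With uniform GJ and both ends fixed, compatibility θ_AC = θ_CB gives T_A·a = T_B·b, together with T_A + T_B = T₀.
T_A = T₀·b/(a+b) = 250.0·436/1060 = 102.8 N·m; T_B = 147.2 N·m.

103 N·m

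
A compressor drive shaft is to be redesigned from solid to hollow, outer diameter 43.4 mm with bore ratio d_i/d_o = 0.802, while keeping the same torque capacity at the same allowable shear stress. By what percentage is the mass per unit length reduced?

49.1 %

Equal τ_max and T ⇒ the solid shaft needs d_s³ = d_o³(1−k⁴), so d_s = 43.4·(1−0.802⁴)^(1/3) = 36.32 mm.
Area ratio A_h/A_s = d_o²(1−k²)/d_s² = (1−k²)/(1−k⁴)^(2/3) = 0.5093.
Mass saving = 1 − 0.5093 = 49.1 %.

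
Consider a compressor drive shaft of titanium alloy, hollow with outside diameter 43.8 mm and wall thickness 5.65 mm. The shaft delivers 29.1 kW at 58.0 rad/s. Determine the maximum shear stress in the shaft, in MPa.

43.6 MPa

ω = 58.0 rad/s, so T = P/ω = 29.1×10³ / 58.00 = 501.7 N·m.
J = π(d_o⁴ − d_i⁴)/32 = π(0.0438⁴ − 0.0325⁴)/32 = 2.518×10^-7 m⁴.
τ_max = T·r/J = 501.7 × 0.0219 / 2.518×10^-7 = 4.364×10^7 Pa.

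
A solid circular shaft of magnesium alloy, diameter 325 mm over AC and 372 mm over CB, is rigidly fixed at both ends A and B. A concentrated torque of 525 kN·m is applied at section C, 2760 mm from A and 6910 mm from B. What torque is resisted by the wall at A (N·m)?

311000 N·m

Compatibility: T_A·a/J_AC = T_B·b/J_CB with T_A + T_B = T₀.
J_AC = 1.10×10^-3 m⁴, J_CB = 1.88×10^-3 m⁴, so T_A = T₀·(J_AC/a)/((J_AC/a)+(J_CB/b)) = 311500 N·m, T_B = 213500 N·m.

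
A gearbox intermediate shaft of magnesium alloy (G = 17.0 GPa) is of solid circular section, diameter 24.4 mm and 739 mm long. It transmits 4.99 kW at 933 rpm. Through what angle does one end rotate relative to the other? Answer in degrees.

3.66°

ω = 2π·933/60 = 97.70 rad/s, so T = P/ω = 4.99×10³ / 97.70 = 51.07 N·m.
J = πd⁴/32 = π(0.0244)⁴/32 = 3.480×10^-8 m⁴.
θ = T·L/(G·J) = 51.07 × 0.739 / (17.0×10⁹ × 3.480×10^-8) = 0.06380 rad.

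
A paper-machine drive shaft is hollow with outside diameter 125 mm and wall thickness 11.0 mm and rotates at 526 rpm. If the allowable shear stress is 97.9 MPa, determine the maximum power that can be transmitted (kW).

1110 kW

J = π(d_o⁴ − d_i⁴)/32 = π(0.125⁴ − 0.103⁴)/32 = 1.292×10^-5 m⁴.
T_max = τ_allow·J/r = 9.79×10^7 × 1.292×10^-5 / 0.0625 = 20240 N·m.
ω = 2π·526/60 = 55.08 rad/s, so P_max = T_max·ω = 1.115×10^6 W.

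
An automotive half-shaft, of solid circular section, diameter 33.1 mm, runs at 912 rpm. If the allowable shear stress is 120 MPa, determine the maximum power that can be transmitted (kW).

81.6 kW

J = πd⁴/32 = π(0.0331)⁴/32 = 1.178×10^-7 m⁴.
T_max = τ_allow·J/r = 1.20×10^8 × 1.178×10^-7 / 0.0166 = 854.5 N·m.
ω = 2π·912/60 = 95.50 rad/s, so P_max = T_max·ω = 8.161×10^4 W.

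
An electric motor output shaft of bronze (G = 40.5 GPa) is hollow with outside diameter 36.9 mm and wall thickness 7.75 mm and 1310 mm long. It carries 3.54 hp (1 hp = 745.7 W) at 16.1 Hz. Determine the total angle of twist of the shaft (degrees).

ω = 2π·16.1 = 101.2 rad/s, so T = P/ω = 3.54×745.7 / 101.2 = 26.10 N·m.
J = π(d_o⁴ − d_i⁴)/32 = π(0.0369⁴ − 0.0214⁴)/32 = 1.614×10^-7 m⁴.
θ = T·L/(G·J) = 26.10 × 1.31 / (40.5×10⁹ × 1.614×10^-7) = 5.229×10^-3 rad.

0.300°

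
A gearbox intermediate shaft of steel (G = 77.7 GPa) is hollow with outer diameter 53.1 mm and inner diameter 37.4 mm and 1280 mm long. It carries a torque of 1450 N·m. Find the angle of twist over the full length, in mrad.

40.6 mrad

J = π(d_o⁴ − d_i⁴)/32 = π(0.0531⁴ − 0.0374⁴)/32 = 5.884×10^-7 m⁴.
θ = T·L/(G·J) = 1450 × 1.28 / (77.7×10⁹ × 5.884×10^-7) = 0.04059 rad.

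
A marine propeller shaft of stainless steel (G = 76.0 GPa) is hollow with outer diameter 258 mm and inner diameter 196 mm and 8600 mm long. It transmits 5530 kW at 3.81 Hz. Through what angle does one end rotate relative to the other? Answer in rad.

ω = 2π·3.81 = 23.94 rad/s, so T = P/ω = 5530×10³ / 23.94 = 231000 N·m.
J = π(d_o⁴ − d_i⁴)/32 = π(0.258⁴ − 0.196⁴)/32 = 2.901×10^-4 m⁴.
θ = T·L/(G·J) = 231000 × 8.60 / (76.0×10⁹ × 2.901×10^-4) = 0.09011 rad.

0.0901 rad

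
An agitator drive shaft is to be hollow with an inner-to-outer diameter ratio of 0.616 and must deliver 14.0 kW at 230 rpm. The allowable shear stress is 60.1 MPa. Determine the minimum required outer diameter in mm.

ω = 2π·230/60 = 24.09 rad/s, so T = P/ω = 14.0×10³ / 24.09 = 581.3 N·m.
For a hollow shaft with d_i/d_o = 0.616: τ_max = 16T/(π d_o³ (1−k⁴)), so d_o = [16T/(π τ_allow (1−k⁴))]^(1/3) = [16·581.3/(π·6.01×10^7·0.8560)]^(1/3) = 0.03861 m.

38.6 mm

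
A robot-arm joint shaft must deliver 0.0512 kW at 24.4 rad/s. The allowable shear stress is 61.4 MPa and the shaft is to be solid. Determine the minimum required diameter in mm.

5.58 mm

ω = 24.4 rad/s, so T = P/ω = 0.0512×10³ / 24.40 = 2.098 N·m.
For a solid shaft τ_max = 16T/(πd³), so d = (16T/(π τ_allow))^(1/3) = (16·2.098/(π·6.14×10^7))^(1/3) = 0.005583 m.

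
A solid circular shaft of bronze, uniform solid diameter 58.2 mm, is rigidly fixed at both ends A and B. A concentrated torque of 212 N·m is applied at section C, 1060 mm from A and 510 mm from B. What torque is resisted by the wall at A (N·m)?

With uniform GJ and both ends fixed, compatibility θ_AC = θ_CB gives T_A·a = T_B·b, together with T_A + T_B = T₀.
T_A = T₀·b/(a+b) = 212.0·510/1570 = 68.87 N·m; T_B = 143.1 N·m.

68.9 N·m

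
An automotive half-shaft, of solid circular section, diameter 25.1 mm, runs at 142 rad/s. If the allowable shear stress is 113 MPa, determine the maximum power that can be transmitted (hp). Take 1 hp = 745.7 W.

66.8 hp

J = πd⁴/32 = π(0.0251)⁴/32 = 3.897×10^-8 m⁴.
T_max = τ_allow·J/r = 1.13×10^8 × 3.897×10^-8 / 0.0126 = 350.9 N·m.
ω = 142 rad/s, so P_max = T_max·ω = 4.982×10^4 W.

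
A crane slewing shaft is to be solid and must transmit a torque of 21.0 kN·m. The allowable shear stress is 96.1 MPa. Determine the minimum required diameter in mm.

104 mm

For a solid shaft τ_max = 16T/(πd³), so d = (16T/(π τ_allow))^(1/3) = (16·21000/(π·9.61×10^7))^(1/3) = 0.1036 m.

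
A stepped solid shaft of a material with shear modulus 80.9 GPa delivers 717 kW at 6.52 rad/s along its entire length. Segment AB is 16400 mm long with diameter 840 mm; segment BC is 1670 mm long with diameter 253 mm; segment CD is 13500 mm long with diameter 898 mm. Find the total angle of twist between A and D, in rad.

ω = 6.52 rad/s, so T = P/ω = 717×10³ / 6.520 = 110000 N·m.
J_AB = π(0.840)⁴/32 = 0.0489 m⁴; J_BC = π(0.253)⁴/32 = 4.02×10^-4 m⁴; J_CD = π(0.898)⁴/32 = 0.0638 m⁴.
θ = (T/G)·Σ L_i/J_i = (110000/80.9×10⁹)·(16.4/0.0489 + 1.67/4.02×10^-4 + 13.5/0.0638) = 6.387×10^-3 rad.

0.00639 rad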